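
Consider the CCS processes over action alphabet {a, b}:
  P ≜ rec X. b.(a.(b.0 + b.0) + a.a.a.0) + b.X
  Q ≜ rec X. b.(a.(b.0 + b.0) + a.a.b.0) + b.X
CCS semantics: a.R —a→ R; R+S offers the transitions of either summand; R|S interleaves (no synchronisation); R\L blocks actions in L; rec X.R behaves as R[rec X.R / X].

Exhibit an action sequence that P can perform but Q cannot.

P's transition system — 6 states:
  p0 = rec X. b.(a.(b.0 + b.0) + a.a.a.0) + b.X has moves ··b··> p0, ··b··> p1
  p1 = a.(b.0 + b.0) + a.a.a.0 has moves ··a··> p2, ··a··> p3
  p2 = a.a.0 has moves ··a··> p4
  p3 = b.0 + b.0 has moves ··b··> p5
  p4 = a.0 has moves ··a··> p5
  p5 = 0 has moves ·
Q's transition system — 6 states:
  q0 = rec X. b.(a.(b.0 + b.0) + a.a.b.0) + b.X has moves ··b··> q0, ··b··> q1
  q1 = a.(b.0 + b.0) + a.a.b.0 has moves ··a··> q2, ··a··> q3
  q2 = a.b.0 has moves ··a··> q4
  q3 = b.0 + b.0 has moves ··b··> q5
  q4 = b.0 has moves ··b··> q5
  q5 = 0 has moves ·
Trace ⟨baaa⟩ through P, begin at {p0}:
  step 1 (b): {p0, p1}
  step 2 (a): {p2, p3}
  step 3 (a): {p4}
  step 4 (a): {p5}
  ✓ P
Trace ⟨baaa⟩ through Q, begin at {q0}:
  step 1 (b): {q0, q1}
  step 2 (a): {q2, q3}
  step 3 (a): {q4}
  step 4 (a): no successor for Q

baaa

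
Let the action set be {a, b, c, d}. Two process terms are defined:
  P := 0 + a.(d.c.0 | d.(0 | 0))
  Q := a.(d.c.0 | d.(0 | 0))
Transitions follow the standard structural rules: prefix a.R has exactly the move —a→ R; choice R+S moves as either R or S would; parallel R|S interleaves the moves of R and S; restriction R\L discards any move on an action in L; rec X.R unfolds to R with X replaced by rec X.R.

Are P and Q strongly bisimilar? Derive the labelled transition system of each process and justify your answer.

Reachable graph of P (7 states):
  s0 = 0 + a.(d.c.0 | d.(0 | 0)) | —a→ s1
  s1 = d.c.0 | d.(0 | 0) | —d→ s2, —d→ s3
  s2 = c.0 | d.(0 | 0) | —c→ s4, —d→ s5
  s3 = d.c.0 | (0 | 0) | —d→ s5
  s4 = 0 | d.(0 | 0) | —d→ s6
  s5 = c.0 | (0 | 0) | —c→ s6
  s6 = 0 | (0 | 0) | stopped
Reachable graph of Q (7 states):
  t0 = a.(d.c.0 | d.(0 | 0)) | —a→ t1
  t1 = d.c.0 | d.(0 | 0) | —d→ t2, —d→ t3
  t2 = c.0 | d.(0 | 0) | —c→ t4, —d→ t5
  t3 = d.c.0 | (0 | 0) | —d→ t5
  t4 = 0 | d.(0 | 0) | —d→ t6
  t5 = c.0 | (0 | 0) | —c→ t6
  t6 = 0 | (0 | 0) | stopped
Coarsest stable partition (strong bisimilarity classes):
  B0 = {s0, t0}
  B1 = {s1, t1}
  B2 = {s3, t3}
  B3 = {s5, t5}
  B4 = {s6, t6}
  B5 = {s2, t2}
  B6 = {s4, t4}
s0 ∈ B0, t0 ∈ B0 → same block

P ~ Q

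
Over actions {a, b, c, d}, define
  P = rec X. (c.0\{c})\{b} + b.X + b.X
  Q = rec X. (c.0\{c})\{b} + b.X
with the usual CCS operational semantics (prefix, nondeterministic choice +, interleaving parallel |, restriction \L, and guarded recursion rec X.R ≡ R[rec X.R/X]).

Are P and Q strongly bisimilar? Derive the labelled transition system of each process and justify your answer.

bisimilar

P's transition system — 2 states:
  p0 = rec X. (c.0\{c})\{b} + b.X + b.X :: --b--▸ p0, --c--▸ p1
  p1 = 0\{c}\{b} :: deadlocked
Q's transition system — 2 states:
  q0 = rec X. (c.0\{c})\{b} + b.X :: --b--▸ q0, --c--▸ q1
  q1 = 0\{c}\{b} :: deadlocked
Coarsest stable partition (strong bisimilarity classes):
  B0 = {p0, q0}
  B1 = {p1, q1}
p0 ∈ B0, q0 ∈ B0 → same block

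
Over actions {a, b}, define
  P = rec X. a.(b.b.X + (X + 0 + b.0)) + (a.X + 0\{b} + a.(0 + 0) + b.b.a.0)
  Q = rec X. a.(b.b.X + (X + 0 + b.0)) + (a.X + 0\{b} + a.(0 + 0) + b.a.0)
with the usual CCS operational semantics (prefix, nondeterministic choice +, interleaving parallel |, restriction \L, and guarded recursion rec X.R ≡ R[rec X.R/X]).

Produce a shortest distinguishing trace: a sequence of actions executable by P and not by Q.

bb

P's transition system — 7 states:
  p0 = rec X. a.(b.b.X + (X + 0 + b.0)) + (a.X + 0\{b} + a.(0 + 0) + b.b.a.0) ⊢ ··a··> p0, ··a··> p1, ··a··> p2, ··b··> p3
  p1 = 0 + 0 ⊢ (no moves)
  p2 = b.b.(rec X. a.(b.b.X + (X + 0 + b.0)) + (a.X + 0\{b} + a.(0 + 0) + b.b.a.0)) + ((rec X. a.(b.b.X + (X + 0 + b.0)) + (a.X + 0\{b} + a.(0 + 0) + b.b.a.0)) + 0 + b.0) ⊢ ··a··> p0, ··a··> p1, ··a··> p2, ··b··> p3, ··b··> p4, ··b··> p5
  p3 = b.a.0 ⊢ ··b··> p6
  p4 = 0 ⊢ (no moves)
  p5 = b.(rec X. a.(b.b.X + (X + 0 + b.0)) + (a.X + 0\{b} + a.(0 + 0) + b.b.a.0)) ⊢ ··b··> p0
  p6 = a.0 ⊢ ··a··> p4
Q's transition system — 6 states:
  q0 = rec X. a.(b.b.X + (X + 0 + b.0)) + (a.X + 0\{b} + a.(0 + 0) + b.a.0) ⊢ ··a··> q0, ··a··> q1, ··a··> q2, ··b··> q3
  q1 = 0 + 0 ⊢ (no moves)
  q2 = b.b.(rec X. a.(b.b.X + (X + 0 + b.0)) + (a.X + 0\{b} + a.(0 + 0) + b.a.0)) + ((rec X. a.(b.b.X + (X + 0 + b.0)) + (a.X + 0\{b} + a.(0 + 0) + b.a.0)) + 0 + b.0) ⊢ ··a··> q0, ··a··> q1, ··a··> q2, ··b··> q3, ··b··> q4, ··b··> q5
  q3 = a.0 ⊢ ··a··> q4
  q4 = 0 ⊢ (no moves)
  q5 = b.(rec X. a.(b.b.X + (X + 0 + b.0)) + (a.X + 0\{b} + a.(0 + 0) + b.a.0)) ⊢ ··b··> q0
Run σ = ⟨bb⟩ on P: start {p0}
  after b @ step 1: {p3}
  after b @ step 2: {p6}
  — P admits the full trace.
Run σ = ⟨bb⟩ on Q: start {q0}
  after b @ step 1: {q3}
  after b @ step 2: ∅ (Q stuck)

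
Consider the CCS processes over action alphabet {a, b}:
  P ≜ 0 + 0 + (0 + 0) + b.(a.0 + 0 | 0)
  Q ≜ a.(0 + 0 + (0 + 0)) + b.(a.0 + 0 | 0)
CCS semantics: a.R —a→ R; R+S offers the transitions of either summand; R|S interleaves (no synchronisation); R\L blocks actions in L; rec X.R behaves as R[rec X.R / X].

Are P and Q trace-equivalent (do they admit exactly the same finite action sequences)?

traces(P) ≠ traces(Q) — witness ⟨a⟩

LTS(P): 3 reachable states
  u0 = 0 + 0 + (0 + 0) + b.(a.0 + 0 | 0) ⊢ —b→ u1
  u1 = a.0 + 0 | 0 ⊢ —a→ u2
  u2 = 0 ⊢ ·
LTS(Q): 4 reachable states
  v0 = a.(0 + 0 + (0 + 0)) + b.(a.0 + 0 | 0) ⊢ —a→ v1, —b→ v2
  v1 = 0 + 0 + (0 + 0) ⊢ ·
  v2 = a.0 + 0 | 0 ⊢ —a→ v3
  v3 = 0 ⊢ ·
Executing a from Q (initial set {v0}):
  step 1 (a): {v1}
  Q completes σ.
Executing a from P (initial set {u0}):
  step 1 (a): no successor for P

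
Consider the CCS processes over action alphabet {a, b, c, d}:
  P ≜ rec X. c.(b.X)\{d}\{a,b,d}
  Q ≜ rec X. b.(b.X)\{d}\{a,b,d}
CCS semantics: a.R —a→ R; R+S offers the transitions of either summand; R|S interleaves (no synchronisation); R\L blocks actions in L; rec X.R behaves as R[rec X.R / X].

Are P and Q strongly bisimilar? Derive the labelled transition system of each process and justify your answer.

P's transition system — 2 states:
  m0 = rec X. c.(b.X)\{d}\{a,b,d} → =c=> m1
  m1 = (b.(rec X. c.(b.X)\{d}\{a,b,d}))\{d}\{a,b,d} → (no moves)
Q's transition system — 2 states:
  n0 = rec X. b.(b.X)\{d}\{a,b,d} → =b=> n1
  n1 = (b.(rec X. b.(b.X)\{d}\{a,b,d}))\{d}\{a,b,d} → (no moves)
Partition-refinement fixed point:
  B0 = {m0}
  B1 = {m1, n1}
  B2 = {n0}
m0 ∈ B0, n0 ∈ B2 → different blocks

NO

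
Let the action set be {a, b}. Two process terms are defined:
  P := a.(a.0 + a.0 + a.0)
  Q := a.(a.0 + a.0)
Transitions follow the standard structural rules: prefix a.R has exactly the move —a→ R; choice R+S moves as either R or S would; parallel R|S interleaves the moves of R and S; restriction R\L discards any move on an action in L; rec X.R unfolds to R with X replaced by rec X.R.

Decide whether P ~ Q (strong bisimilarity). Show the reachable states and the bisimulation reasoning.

P ~ Q

P's transition system — 3 states:
  p0 = a.(a.0 + a.0 + a.0) :: --a--▸ p1
  p1 = a.0 + a.0 + a.0 :: --a--▸ p2
  p2 = 0 :: stopped
Q's transition system — 3 states:
  q0 = a.(a.0 + a.0) :: --a--▸ q1
  q1 = a.0 + a.0 :: --a--▸ q2
  q2 = 0 :: stopped
Coarsest stable partition (strong bisimilarity classes):
  B0 = {p0, q0}
  B1 = {p1, q1}
  B2 = {p2, q2}
p0 ∈ B0, q0 ∈ B0 → same block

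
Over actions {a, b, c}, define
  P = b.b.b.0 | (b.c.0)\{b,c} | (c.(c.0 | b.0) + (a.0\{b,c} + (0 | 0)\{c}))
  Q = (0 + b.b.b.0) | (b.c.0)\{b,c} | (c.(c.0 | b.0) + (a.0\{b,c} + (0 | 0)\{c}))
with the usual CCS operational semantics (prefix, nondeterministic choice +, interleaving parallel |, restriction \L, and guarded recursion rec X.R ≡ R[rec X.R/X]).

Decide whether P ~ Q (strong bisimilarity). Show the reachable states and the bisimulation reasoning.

YES

P's transition system — 24 states:
  s0 = b.b.b.0 | (b.c.0)\{b,c} | (c.(c.0 | b.0) + (a.0\{b,c} + (0 | 0)\{c})) | ··a··> s1, ··b··> s2, ··c··> s3
  s1 = b.b.b.0 | (b.c.0)\{b,c} | 0\{b,c} | ··b··> s4
  s2 = b.b.0 | (b.c.0)\{b,c} | (c.(c.0 | b.0) + (a.0\{b,c} + (0 | 0)\{c})) | ··a··> s4, ··b··> s5, ··c··> s6
  s3 = b.b.b.0 | (b.c.0)\{b,c} | (c.0 | b.0) | ··b··> s6, ··b··> s7, ··c··> s8
  s4 = b.b.0 | (b.c.0)\{b,c} | 0\{b,c} | ··b··> s9
  s5 = b.0 | (b.c.0)\{b,c} | (c.(c.0 | b.0) + (a.0\{b,c} + (0 | 0)\{c})) | ··a··> s9, ··b··> s10, ··c··> s11
  s6 = b.b.0 | (b.c.0)\{b,c} | (c.0 | b.0) | ··b··> s11, ··b··> s12, ··c··> s13
  s7 = b.b.b.0 | (b.c.0)\{b,c} | (c.0 | 0) | ··b··> s12, ··c··> s14
  s8 = b.b.b.0 | (b.c.0)\{b,c} | (0 | b.0) | ··b··> s13, ··b··> s14
  s9 = b.0 | (b.c.0)\{b,c} | 0\{b,c} | ··b··> s15
  s10 = 0 | (b.c.0)\{b,c} | (c.(c.0 | b.0) + (a.0\{b,c} + (0 | 0)\{c})) | ··a··> s15, ··c··> s16
  s11 = b.0 | (b.c.0)\{b,c} | (c.0 | b.0) | ··b··> s16, ··b··> s17, ··c··> s18
  s12 = b.b.0 | (b.c.0)\{b,c} | (c.0 | 0) | ··b··> s17, ··c··> s19
  s13 = b.b.0 | (b.c.0)\{b,c} | (0 | b.0) | ··b··> s18, ··b··> s19
  s14 = b.b.b.0 | (b.c.0)\{b,c} | (0 | 0) | ··b··> s19
  s15 = 0 | (b.c.0)\{b,c} | 0\{b,c} | deadlocked
  s16 = 0 | (b.c.0)\{b,c} | (c.0 | b.0) | ··b··> s20, ··c··> s21
  s17 = b.0 | (b.c.0)\{b,c} | (c.0 | 0) | ··b··> s20, ··c··> s22
  s18 = b.0 | (b.c.0)\{b,c} | (0 | b.0) | ··b··> s21, ··b··> s22
  s19 = b.b.0 | (b.c.0)\{b,c} | (0 | 0) | ··b··> s22
  s20 = 0 | (b.c.0)\{b,c} | (c.0 | 0) | ··c··> s23
  s21 = 0 | (b.c.0)\{b,c} | (0 | b.0) | ··b··> s23
  s22 = b.0 | (b.c.0)\{b,c} | (0 | 0) | ··b··> s23
  s23 = 0 | (b.c.0)\{b,c} | (0 | 0) | deadlocked
Q's transition system — 24 states:
  t0 = (0 + b.b.b.0) | (b.c.0)\{b,c} | (c.(c.0 | b.0) + (a.0\{b,c} + (0 | 0)\{c})) | ··a··> t1, ··b··> t2, ··c··> t3
  t1 = (0 + b.b.b.0) | (b.c.0)\{b,c} | 0\{b,c} | ··b··> t4
  t2 = b.b.0 | (b.c.0)\{b,c} | (c.(c.0 | b.0) + (a.0\{b,c} + (0 | 0)\{c})) | ··a··> t4, ··b··> t5, ··c··> t6
  t3 = (0 + b.b.b.0) | (b.c.0)\{b,c} | (c.0 | b.0) | ··b··> t6, ··b··> t7, ··c··> t8
  t4 = b.b.0 | (b.c.0)\{b,c} | 0\{b,c} | ··b··> t9
  t5 = b.0 | (b.c.0)\{b,c} | (c.(c.0 | b.0) + (a.0\{b,c} + (0 | 0)\{c})) | ··a··> t9, ··b··> t10, ··c··> t11
  t6 = b.b.0 | (b.c.0)\{b,c} | (c.0 | b.0) | ··b··> t11, ··b··> t12, ··c··> t13
  t7 = (0 + b.b.b.0) | (b.c.0)\{b,c} | (c.0 | 0) | ··b··> t12, ··c··> t14
  t8 = (0 + b.b.b.0) | (b.c.0)\{b,c} | (0 | b.0) | ··b··> t13, ··b··> t14
  t9 = b.0 | (b.c.0)\{b,c} | 0\{b,c} | ··b··> t15
  t10 = 0 | (b.c.0)\{b,c} | (c.(c.0 | b.0) + (a.0\{b,c} + (0 | 0)\{c})) | ··a··> t15, ··c··> t16
  t11 = b.0 | (b.c.0)\{b,c} | (c.0 | b.0) | ··b··> t16, ··b··> t17, ··c··> t18
  t12 = b.b.0 | (b.c.0)\{b,c} | (c.0 | 0) | ··b··> t17, ··c··> t19
  t13 = b.b.0 | (b.c.0)\{b,c} | (0 | b.0) | ··b··> t18, ··b··> t19
  t14 = (0 + b.b.b.0) | (b.c.0)\{b,c} | (0 | 0) | ··b··> t19
  t15 = 0 | (b.c.0)\{b,c} | 0\{b,c} | deadlocked
  t16 = 0 | (b.c.0)\{b,c} | (c.0 | b.0) | ··b··> t20, ··c··> t21
  t17 = b.0 | (b.c.0)\{b,c} | (c.0 | 0) | ··b··> t20, ··c··> t22
  t18 = b.0 | (b.c.0)\{b,c} | (0 | b.0) | ··b··> t21, ··b··> t22
  t19 = b.b.0 | (b.c.0)\{b,c} | (0 | 0) | ··b··> t22
  t20 = 0 | (b.c.0)\{b,c} | (c.0 | 0) | ··c··> t23
  t21 = 0 | (b.c.0)\{b,c} | (0 | b.0) | ··b··> t23
  t22 = b.0 | (b.c.0)\{b,c} | (0 | 0) | ··b··> t23
  t23 = 0 | (b.c.0)\{b,c} | (0 | 0) | deadlocked
Bisimilarity quotient blocks:
  B0 = {s0, t0}
  B1 = {s1, s13, s14, t1, t13, t14}
  B2 = {s18, s19, s4, t18, t19, t4}
  B3 = {s21, s22, s9, t21, t22, t9}
  B4 = {s15, s23, t15, t23}
  B5 = {s3, t3}
  B6 = {s6, s7, t6, t7}
  B7 = {s11, s12, t11, t12}
  B8 = {s16, s17, t16, t17}
  B9 = {s20, t20}
  B10 = {s8, t8}
  B11 = {s2, t2}
  B12 = {s5, t5}
  B13 = {s10, t10}
s0 ∈ B0, t0 ∈ B0 → same block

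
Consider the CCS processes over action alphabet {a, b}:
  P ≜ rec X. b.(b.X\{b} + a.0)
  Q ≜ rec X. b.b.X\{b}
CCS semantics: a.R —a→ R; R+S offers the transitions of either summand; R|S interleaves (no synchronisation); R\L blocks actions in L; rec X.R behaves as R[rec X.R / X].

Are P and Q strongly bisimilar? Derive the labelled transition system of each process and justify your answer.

Reachable graph of P (4 states):
  s0 = rec X. b.(b.X\{b} + a.0) | =b=> s1
  s1 = b.(rec X. b.(b.X\{b} + a.0))\{b} + a.0 | =a=> s2, =b=> s3
  s2 = 0 | ·
  s3 = (rec X. b.(b.X\{b} + a.0))\{b} | ·
Reachable graph of Q (3 states):
  t0 = rec X. b.b.X\{b} | =b=> t1
  t1 = b.(rec X. b.b.X\{b})\{b} | =b=> t2
  t2 = (rec X. b.b.X\{b})\{b} | ·
Partition-refinement fixed point:
  B0 = {s0}
  B1 = {s1}
  B2 = {s2, s3, t2}
  B3 = {t0}
  B4 = {t1}
s0 ∈ B0, t0 ∈ B3 → different blocks

P ≁ Q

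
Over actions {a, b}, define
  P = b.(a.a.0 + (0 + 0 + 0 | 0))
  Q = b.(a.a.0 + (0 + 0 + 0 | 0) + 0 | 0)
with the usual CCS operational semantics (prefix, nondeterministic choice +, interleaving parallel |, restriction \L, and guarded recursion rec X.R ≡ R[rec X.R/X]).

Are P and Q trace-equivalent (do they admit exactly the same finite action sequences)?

Reachable graph of P (4 states):
  s0 = b.(a.a.0 + (0 + 0 + 0 | 0)) :: =b=> s1
  s1 = a.a.0 + (0 + 0 + 0 | 0) :: =a=> s2
  s2 = a.0 :: =a=> s3
  s3 = 0 :: deadlocked
Reachable graph of Q (4 states):
  t0 = b.(a.a.0 + (0 + 0 + 0 | 0) + 0 | 0) :: =b=> t1
  t1 = a.a.0 + (0 + 0 + 0 | 0) + 0 | 0 :: =a=> t2
  t2 = a.0 :: =a=> t3
  t3 = 0 :: deadlocked
Coarsest stable partition (strong bisimilarity classes):
  B0 = {s0, t0}
  B1 = {s1, t1}
  B2 = {s2, t2}
  B3 = {s3, t3}
s0 ∈ B0, t0 ∈ B0 → same block
Bisimilar ⇒ trace-equivalent.

traces(P) = traces(Q)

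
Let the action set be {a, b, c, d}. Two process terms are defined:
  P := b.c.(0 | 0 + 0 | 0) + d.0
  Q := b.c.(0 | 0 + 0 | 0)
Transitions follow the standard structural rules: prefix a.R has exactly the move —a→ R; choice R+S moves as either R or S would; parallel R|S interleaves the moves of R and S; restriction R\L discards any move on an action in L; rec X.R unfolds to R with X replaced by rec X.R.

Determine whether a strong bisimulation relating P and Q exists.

P ≁ Q

Reachable graph of P (4 states):
  p0 = b.c.(0 | 0 + 0 | 0) + d.0 has moves --b--▸ p1, --d--▸ p2
  p1 = c.(0 | 0 + 0 | 0) has moves --c--▸ p3
  p2 = 0 has moves ·
  p3 = 0 | 0 + 0 | 0 has moves ·
Reachable graph of Q (3 states):
  q0 = b.c.(0 | 0 + 0 | 0) has moves --b--▸ q1
  q1 = c.(0 | 0 + 0 | 0) has moves --c--▸ q2
  q2 = 0 | 0 + 0 | 0 has moves ·
Coarsest stable partition (strong bisimilarity classes):
  B0 = {p0}
  B1 = {p2, p3, q2}
  B2 = {p1, q1}
  B3 = {q0}
p0 ∈ B0, q0 ∈ B3 → different blocks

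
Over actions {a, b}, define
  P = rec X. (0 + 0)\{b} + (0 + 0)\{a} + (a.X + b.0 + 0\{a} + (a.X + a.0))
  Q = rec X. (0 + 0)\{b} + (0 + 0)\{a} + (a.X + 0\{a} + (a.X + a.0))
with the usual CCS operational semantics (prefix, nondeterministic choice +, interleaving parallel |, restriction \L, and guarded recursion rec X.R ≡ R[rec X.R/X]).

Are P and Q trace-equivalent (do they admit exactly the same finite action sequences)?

LTS(P): 2 reachable states
  p0 = rec X. (0 + 0)\{b} + (0 + 0)\{a} + (a.X + b.0 + 0\{a} + (a.X + a.0)) has moves —a→ p0, —a→ p1, —b→ p1
  p1 = 0 has moves ·
LTS(Q): 2 reachable states
  q0 = rec X. (0 + 0)\{b} + (0 + 0)\{a} + (a.X + 0\{a} + (a.X + a.0)) has moves —a→ q0, —a→ q1
  q1 = 0 has moves ·
Trace ⟨b⟩ through P, begin at {p0}:
  step 1 (b): {p1}
  ✓ P
Trace ⟨b⟩ through Q, begin at {q0}:
  step 1 (b): ∅  — Q cannot continue

NO — witness ⟨b⟩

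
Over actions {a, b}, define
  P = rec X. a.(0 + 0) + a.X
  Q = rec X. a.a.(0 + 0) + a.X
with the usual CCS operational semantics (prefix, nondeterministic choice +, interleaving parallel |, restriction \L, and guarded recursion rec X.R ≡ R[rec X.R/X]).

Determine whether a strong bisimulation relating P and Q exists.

Reachable graph of P (2 states):
  s0 = rec X. a.(0 + 0) + a.X has moves --a--▸ s0, --a--▸ s1
  s1 = 0 + 0 has moves ∅
Reachable graph of Q (3 states):
  t0 = rec X. a.a.(0 + 0) + a.X has moves --a--▸ t0, --a--▸ t1
  t1 = a.(0 + 0) has moves --a--▸ t2
  t2 = 0 + 0 has moves ∅
Partition-refinement fixed point:
  B0 = {s0}
  B1 = {s1, t2}
  B2 = {t0}
  B3 = {t1}
s0 ∈ B0, t0 ∈ B2 → different blocks

NO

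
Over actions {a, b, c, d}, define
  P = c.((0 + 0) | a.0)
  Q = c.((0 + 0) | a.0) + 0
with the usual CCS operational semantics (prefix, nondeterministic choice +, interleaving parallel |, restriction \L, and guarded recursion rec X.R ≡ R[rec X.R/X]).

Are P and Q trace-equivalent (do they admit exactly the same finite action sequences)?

Reachable graph of P (3 states):
  p0 = c.((0 + 0) | a.0) → —c→ p1
  p1 = (0 + 0) | a.0 → —a→ p2
  p2 = (0 + 0) | 0 → stopped
Reachable graph of Q (3 states):
  q0 = c.((0 + 0) | a.0) + 0 → —c→ q1
  q1 = (0 + 0) | a.0 → —a→ q2
  q2 = (0 + 0) | 0 → stopped
Coarsest stable partition (strong bisimilarity classes):
  B0 = {p0, q0}
  B1 = {p1, q1}
  B2 = {p2, q2}
p0 ∈ B0, q0 ∈ B0 → same block
Bisimilar ⇒ trace-equivalent.

YES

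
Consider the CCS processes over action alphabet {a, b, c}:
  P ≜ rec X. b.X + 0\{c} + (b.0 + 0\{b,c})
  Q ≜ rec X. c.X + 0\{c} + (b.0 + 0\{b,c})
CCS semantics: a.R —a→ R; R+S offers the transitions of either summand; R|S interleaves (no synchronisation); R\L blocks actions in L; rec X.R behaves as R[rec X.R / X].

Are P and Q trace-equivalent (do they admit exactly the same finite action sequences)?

LTS(P): 2 reachable states
  p0 = rec X. b.X + 0\{c} + (b.0 + 0\{b,c}) ⊢ =b=> p0, =b=> p1
  p1 = 0 ⊢ ∅
LTS(Q): 2 reachable states
  q0 = rec X. c.X + 0\{c} + (b.0 + 0\{b,c}) ⊢ =b=> q1, =c=> q0
  q1 = 0 ⊢ ∅
Run σ = ⟨bb⟩ on P: start {p0}
  step 1 (b): {p0, p1}
  step 2 (b): {p0, p1}
  — P admits the full trace.
Run σ = ⟨bb⟩ on Q: start {q0}
  step 1 (b): {q1}
  step 2 (b): ∅ (Q stuck)

trace-distinct — witness ⟨bb⟩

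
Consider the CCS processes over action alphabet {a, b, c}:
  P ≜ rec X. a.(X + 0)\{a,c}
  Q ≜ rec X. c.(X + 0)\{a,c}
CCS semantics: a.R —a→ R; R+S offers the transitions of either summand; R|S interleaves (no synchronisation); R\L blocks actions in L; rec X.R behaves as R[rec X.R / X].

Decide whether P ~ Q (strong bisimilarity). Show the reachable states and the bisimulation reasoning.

P ≁ Q

P's transition system — 2 states:
  s0 = rec X. a.(X + 0)\{a,c} | -a-> s1
  s1 = ((rec X. a.(X + 0)\{a,c}) + 0)\{a,c} | stopped
Q's transition system — 2 states:
  t0 = rec X. c.(X + 0)\{a,c} | -c-> t1
  t1 = ((rec X. c.(X + 0)\{a,c}) + 0)\{a,c} | stopped
Bisimilarity quotient blocks:
  B0 = {s0}
  B1 = {s1, t1}
  B2 = {t0}
s0 ∈ B0, t0 ∈ B2 → different blocks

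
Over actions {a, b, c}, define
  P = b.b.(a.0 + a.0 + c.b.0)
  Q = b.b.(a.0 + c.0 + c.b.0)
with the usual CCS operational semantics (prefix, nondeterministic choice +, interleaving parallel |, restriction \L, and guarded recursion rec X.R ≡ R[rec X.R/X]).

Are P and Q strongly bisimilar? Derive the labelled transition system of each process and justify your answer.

LTS(P): 5 reachable states
  u0 = b.b.(a.0 + a.0 + c.b.0) has moves =b=> u1
  u1 = b.(a.0 + a.0 + c.b.0) has moves =b=> u2
  u2 = a.0 + a.0 + c.b.0 has moves =a=> u3, =c=> u4
  u3 = 0 has moves stopped
  u4 = b.0 has moves =b=> u3
LTS(Q): 5 reachable states
  v0 = b.b.(a.0 + c.0 + c.b.0) has moves =b=> v1
  v1 = b.(a.0 + c.0 + c.b.0) has moves =b=> v2
  v2 = a.0 + c.0 + c.b.0 has moves =a=> v3, =c=> v3, =c=> v4
  v3 = 0 has moves stopped
  v4 = b.0 has moves =b=> v3
Bisimilarity quotient blocks:
  B0 = {u0}
  B1 = {u1}
  B2 = {u2}
  B3 = {u3, v3}
  B4 = {u4, v4}
  B5 = {v0}
  B6 = {v1}
  B7 = {v2}
u0 ∈ B0, v0 ∈ B5 → different blocks

P ≁ Q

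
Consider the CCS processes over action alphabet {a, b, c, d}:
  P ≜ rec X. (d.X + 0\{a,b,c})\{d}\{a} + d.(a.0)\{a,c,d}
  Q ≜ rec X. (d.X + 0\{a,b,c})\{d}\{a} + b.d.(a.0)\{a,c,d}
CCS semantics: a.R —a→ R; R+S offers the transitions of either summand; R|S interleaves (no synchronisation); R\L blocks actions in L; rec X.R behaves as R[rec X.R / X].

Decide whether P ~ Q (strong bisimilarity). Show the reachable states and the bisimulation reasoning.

P's transition system — 2 states:
  u0 = rec X. (d.X + 0\{a,b,c})\{d}\{a} + d.(a.0)\{a,c,d} | --d--▸ u1
  u1 = (a.0)\{a,c,d} | ·
Q's transition system — 3 states:
  v0 = rec X. (d.X + 0\{a,b,c})\{d}\{a} + b.d.(a.0)\{a,c,d} | --b--▸ v1
  v1 = d.(a.0)\{a,c,d} | --d--▸ v2
  v2 = (a.0)\{a,c,d} | ·
Coarsest stable partition (strong bisimilarity classes):
  B0 = {u0, v1}
  B1 = {u1, v2}
  B2 = {v0}
u0 ∈ B0, v0 ∈ B2 → different blocks

NO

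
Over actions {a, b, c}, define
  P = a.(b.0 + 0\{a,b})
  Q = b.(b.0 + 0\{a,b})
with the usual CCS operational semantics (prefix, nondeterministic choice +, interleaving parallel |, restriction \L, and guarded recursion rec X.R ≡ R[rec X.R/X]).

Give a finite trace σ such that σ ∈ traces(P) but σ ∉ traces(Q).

a

Reachable graph of P (3 states):
  u0 = a.(b.0 + 0\{a,b}) → ··a··> u1
  u1 = b.0 + 0\{a,b} → ··b··> u2
  u2 = 0 → (no moves)
Reachable graph of Q (3 states):
  v0 = b.(b.0 + 0\{a,b}) → ··b··> v1
  v1 = b.0 + 0\{a,b} → ··b··> v2
  v2 = 0 → (no moves)
Trace ⟨a⟩ through P, begin at {u0}:
  step 1 (a): {u1}
  — P admits the full trace.
Trace ⟨a⟩ through Q, begin at {v0}:
  step 1 (a): no successor for Q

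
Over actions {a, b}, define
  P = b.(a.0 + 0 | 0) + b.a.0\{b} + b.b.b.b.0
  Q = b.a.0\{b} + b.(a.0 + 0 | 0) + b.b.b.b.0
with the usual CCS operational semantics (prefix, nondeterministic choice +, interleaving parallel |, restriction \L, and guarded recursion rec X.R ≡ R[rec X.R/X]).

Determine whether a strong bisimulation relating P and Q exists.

P's transition system — 8 states:
  u0 = b.(a.0 + 0 | 0) + b.a.0\{b} + b.b.b.b.0 :: =b=> u1, =b=> u2, =b=> u3
  u1 = a.0 + 0 | 0 :: =a=> u4
  u2 = a.0\{b} :: =a=> u5
  u3 = b.b.b.0 :: =b=> u6
  u4 = 0 :: ·
  u5 = 0\{b} :: ·
  u6 = b.b.0 :: =b=> u7
  u7 = b.0 :: =b=> u4
Q's transition system — 8 states:
  v0 = b.a.0\{b} + b.(a.0 + 0 | 0) + b.b.b.b.0 :: =b=> v1, =b=> v2, =b=> v3
  v1 = a.0 + 0 | 0 :: =a=> v4
  v2 = a.0\{b} :: =a=> v5
  v3 = b.b.b.0 :: =b=> v6
  v4 = 0 :: ·
  v5 = 0\{b} :: ·
  v6 = b.b.0 :: =b=> v7
  v7 = b.0 :: =b=> v4
Coarsest stable partition (strong bisimilarity classes):
  B0 = {u0, v0}
  B1 = {u3, v3}
  B2 = {u6, v6}
  B3 = {u7, v7}
  B4 = {u4, u5, v4, v5}
  B5 = {u1, u2, v1, v2}
u0 ∈ B0, v0 ∈ B0 → same block

YES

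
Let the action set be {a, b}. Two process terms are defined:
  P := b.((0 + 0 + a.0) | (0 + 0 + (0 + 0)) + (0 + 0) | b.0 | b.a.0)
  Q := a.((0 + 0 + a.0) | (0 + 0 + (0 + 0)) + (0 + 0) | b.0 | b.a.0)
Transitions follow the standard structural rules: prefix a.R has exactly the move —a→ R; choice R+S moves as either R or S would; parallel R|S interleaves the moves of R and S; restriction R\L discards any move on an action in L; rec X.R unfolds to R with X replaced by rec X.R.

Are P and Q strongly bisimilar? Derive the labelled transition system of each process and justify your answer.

Reachable graph of P (8 states):
  u0 = b.((0 + 0 + a.0) | (0 + 0 + (0 + 0)) + (0 + 0) | b.0 | b.a.0) :: ··b··> u1
  u1 = (0 + 0 + a.0) | (0 + 0 + (0 + 0)) + (0 + 0) | b.0 | b.a.0 :: ··a··> u2, ··b··> u3, ··b··> u4
  u2 = 0 | (0 + 0 + (0 + 0)) :: stopped
  u3 = (0 + 0) | 0 | b.a.0 :: ··b··> u5
  u4 = (0 + 0) | b.0 | a.0 :: ··a··> u6, ··b··> u5
  u5 = (0 + 0) | 0 | a.0 :: ··a··> u7
  u6 = (0 + 0) | b.0 | 0 :: ··b··> u7
  u7 = (0 + 0) | 0 | 0 :: stopped
Reachable graph of Q (8 states):
  v0 = a.((0 + 0 + a.0) | (0 + 0 + (0 + 0)) + (0 + 0) | b.0 | b.a.0) :: ··a··> v1
  v1 = (0 + 0 + a.0) | (0 + 0 + (0 + 0)) + (0 + 0) | b.0 | b.a.0 :: ··a··> v2, ··b··> v3, ··b··> v4
  v2 = 0 | (0 + 0 + (0 + 0)) :: stopped
  v3 = (0 + 0) | 0 | b.a.0 :: ··b··> v5
  v4 = (0 + 0) | b.0 | a.0 :: ··a··> v6, ··b··> v5
  v5 = (0 + 0) | 0 | a.0 :: ··a··> v7
  v6 = (0 + 0) | b.0 | 0 :: ··b··> v7
  v7 = (0 + 0) | 0 | 0 :: stopped
Coarsest stable partition (strong bisimilarity classes):
  B0 = {u0}
  B1 = {u1, v1}
  B2 = {u4, v4}
  B3 = {u6, v6}
  B4 = {u2, u7, v2, v7}
  B5 = {u5, v5}
  B6 = {u3, v3}
  B7 = {v0}
u0 ∈ B0, v0 ∈ B7 → different blocks

NO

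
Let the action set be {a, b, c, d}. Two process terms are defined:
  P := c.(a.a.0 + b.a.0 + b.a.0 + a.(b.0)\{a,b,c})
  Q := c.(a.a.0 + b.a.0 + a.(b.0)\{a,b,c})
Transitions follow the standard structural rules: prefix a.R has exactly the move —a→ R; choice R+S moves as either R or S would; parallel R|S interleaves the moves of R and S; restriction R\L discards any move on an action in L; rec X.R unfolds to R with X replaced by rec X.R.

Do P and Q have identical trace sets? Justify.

YES

Reachable graph of P (5 states):
  u0 = c.(a.a.0 + b.a.0 + b.a.0 + a.(b.0)\{a,b,c}) has moves --c--▸ u1
  u1 = a.a.0 + b.a.0 + b.a.0 + a.(b.0)\{a,b,c} has moves --a--▸ u2, --a--▸ u3, --b--▸ u3
  u2 = (b.0)\{a,b,c} has moves (no moves)
  u3 = a.0 has moves --a--▸ u4
  u4 = 0 has moves (no moves)
Reachable graph of Q (5 states):
  v0 = c.(a.a.0 + b.a.0 + a.(b.0)\{a,b,c}) has moves --c--▸ v1
  v1 = a.a.0 + b.a.0 + a.(b.0)\{a,b,c} has moves --a--▸ v2, --a--▸ v3, --b--▸ v3
  v2 = (b.0)\{a,b,c} has moves (no moves)
  v3 = a.0 has moves --a--▸ v4
  v4 = 0 has moves (no moves)
Bisimilarity quotient blocks:
  B0 = {u0, v0}
  B1 = {u1, v1}
  B2 = {u2, u4, v2, v4}
  B3 = {u3, v3}
u0 ∈ B0, v0 ∈ B0 → same block
Bisimilar ⇒ trace-equivalent.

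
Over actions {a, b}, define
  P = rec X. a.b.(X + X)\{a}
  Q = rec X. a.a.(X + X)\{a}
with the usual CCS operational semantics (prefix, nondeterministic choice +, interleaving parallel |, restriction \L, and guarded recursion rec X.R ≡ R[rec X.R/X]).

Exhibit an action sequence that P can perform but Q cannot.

Reachable graph of P (3 states):
  p0 = rec X. a.b.(X + X)\{a} → —a→ p1
  p1 = b.((rec X. a.b.(X + X)\{a}) + (rec X. a.b.(X + X)\{a}))\{a} → —b→ p2
  p2 = ((rec X. a.b.(X + X)\{a}) + (rec X. a.b.(X + X)\{a}))\{a} → (no moves)
Reachable graph of Q (3 states):
  q0 = rec X. a.a.(X + X)\{a} → —a→ q1
  q1 = a.((rec X. a.a.(X + X)\{a}) + (rec X. a.a.(X + X)\{a}))\{a} → —a→ q2
  q2 = ((rec X. a.a.(X + X)\{a}) + (rec X. a.a.(X + X)\{a}))\{a} → (no moves)
Executing ab from P (initial set {p0}):
  [1] a ⇒ {p1}
  [2] b ⇒ {p2}
  ✓ P
Executing ab from Q (initial set {q0}):
  [1] a ⇒ {q1}
  [2] b ⇒ ∅  — Q cannot continue

ab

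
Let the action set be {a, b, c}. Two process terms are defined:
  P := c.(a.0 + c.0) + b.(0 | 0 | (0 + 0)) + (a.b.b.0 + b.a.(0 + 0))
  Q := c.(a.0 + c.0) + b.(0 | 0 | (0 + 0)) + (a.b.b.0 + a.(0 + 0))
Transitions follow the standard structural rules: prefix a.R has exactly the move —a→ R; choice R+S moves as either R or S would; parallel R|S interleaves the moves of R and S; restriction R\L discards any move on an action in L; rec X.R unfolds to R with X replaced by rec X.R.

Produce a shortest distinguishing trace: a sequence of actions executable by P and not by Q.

ba

LTS(P): 8 reachable states
  m0 = c.(a.0 + c.0) + b.(0 | 0 | (0 + 0)) + (a.b.b.0 + b.a.(0 + 0)) | --a--▸ m1, --b--▸ m2, --b--▸ m3, --c--▸ m4
  m1 = b.b.0 | --b--▸ m5
  m2 = 0 | 0 | (0 + 0) | ∅
  m3 = a.(0 + 0) | --a--▸ m6
  m4 = a.0 + c.0 | --a--▸ m7, --c--▸ m7
  m5 = b.0 | --b--▸ m7
  m6 = 0 + 0 | ∅
  m7 = 0 | ∅
LTS(Q): 7 reachable states
  n0 = c.(a.0 + c.0) + b.(0 | 0 | (0 + 0)) + (a.b.b.0 + a.(0 + 0)) | --a--▸ n1, --a--▸ n2, --b--▸ n3, --c--▸ n4
  n1 = 0 + 0 | ∅
  n2 = b.b.0 | --b--▸ n5
  n3 = 0 | 0 | (0 + 0) | ∅
  n4 = a.0 + c.0 | --a--▸ n6, --c--▸ n6
  n5 = b.0 | --b--▸ n6
  n6 = 0 | ∅
Run σ = ⟨ba⟩ on P: start {m0}
  step 1 (b): {m2, m3}
  step 2 (a): {m6}
  P completes σ.
Run σ = ⟨ba⟩ on Q: start {n0}
  step 1 (b): {n3}
  step 2 (a): ∅ (Q stuck)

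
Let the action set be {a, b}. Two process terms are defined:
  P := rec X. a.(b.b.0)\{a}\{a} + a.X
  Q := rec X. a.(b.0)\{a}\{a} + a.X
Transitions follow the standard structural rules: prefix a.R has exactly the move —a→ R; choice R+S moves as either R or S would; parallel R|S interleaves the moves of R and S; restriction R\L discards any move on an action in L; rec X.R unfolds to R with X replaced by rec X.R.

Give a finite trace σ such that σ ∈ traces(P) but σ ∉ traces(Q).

Reachable graph of P (4 states):
  u0 = rec X. a.(b.b.0)\{a}\{a} + a.X | =a=> u0, =a=> u1
  u1 = (b.b.0)\{a}\{a} | =b=> u2
  u2 = (b.0)\{a}\{a} | =b=> u3
  u3 = 0\{a}\{a} | (no moves)
Reachable graph of Q (3 states):
  v0 = rec X. a.(b.0)\{a}\{a} + a.X | =a=> v0, =a=> v1
  v1 = (b.0)\{a}\{a} | =b=> v2
  v2 = 0\{a}\{a} | (no moves)
Run σ = ⟨abb⟩ on P: start {u0}
  step 1 (a): {u0, u1}
  step 2 (b): {u2}
  step 3 (b): {u3}
  — P admits the full trace.
Run σ = ⟨abb⟩ on Q: start {v0}
  step 1 (a): {v0, v1}
  step 2 (b): {v2}
  step 3 (b): ∅  — Q cannot continue

abb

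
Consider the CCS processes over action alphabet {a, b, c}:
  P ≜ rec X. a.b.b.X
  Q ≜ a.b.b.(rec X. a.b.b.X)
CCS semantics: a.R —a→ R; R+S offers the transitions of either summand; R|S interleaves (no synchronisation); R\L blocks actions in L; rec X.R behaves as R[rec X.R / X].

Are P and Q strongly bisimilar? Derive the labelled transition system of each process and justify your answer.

LTS(P): 3 reachable states
  u0 = rec X. a.b.b.X has moves =a=> u1
  u1 = b.b.(rec X. a.b.b.X) has moves =b=> u2
  u2 = b.(rec X. a.b.b.X) has moves =b=> u0
LTS(Q): 4 reachable states
  v0 = a.b.b.(rec X. a.b.b.X) has moves =a=> v1
  v1 = b.b.(rec X. a.b.b.X) has moves =b=> v2
  v2 = b.(rec X. a.b.b.X) has moves =b=> v3
  v3 = rec X. a.b.b.X has moves =a=> v1
Bisimilarity quotient blocks:
  B0 = {u0, v0, v3}
  B1 = {u1, v1}
  B2 = {u2, v2}
u0 ∈ B0, v0 ∈ B0 → same block

P ~ Q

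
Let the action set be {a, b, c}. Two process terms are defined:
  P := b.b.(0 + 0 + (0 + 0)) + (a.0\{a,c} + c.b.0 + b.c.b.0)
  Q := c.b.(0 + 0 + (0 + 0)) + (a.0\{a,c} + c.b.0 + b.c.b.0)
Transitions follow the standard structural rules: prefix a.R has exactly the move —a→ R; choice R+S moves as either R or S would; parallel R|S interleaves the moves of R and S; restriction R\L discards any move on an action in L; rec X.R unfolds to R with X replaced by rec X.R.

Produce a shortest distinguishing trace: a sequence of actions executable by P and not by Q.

bb

P's transition system — 7 states:
  u0 = b.b.(0 + 0 + (0 + 0)) + (a.0\{a,c} + c.b.0 + b.c.b.0) has moves —a→ u1, —b→ u2, —b→ u3, —c→ u4
  u1 = 0\{a,c} has moves ∅
  u2 = b.(0 + 0 + (0 + 0)) has moves —b→ u5
  u3 = c.b.0 has moves —c→ u4
  u4 = b.0 has moves —b→ u6
  u5 = 0 + 0 + (0 + 0) has moves ∅
  u6 = 0 has moves ∅
Q's transition system — 7 states:
  v0 = c.b.(0 + 0 + (0 + 0)) + (a.0\{a,c} + c.b.0 + b.c.b.0) has moves —a→ v1, —b→ v2, —c→ v3, —c→ v4
  v1 = 0\{a,c} has moves ∅
  v2 = c.b.0 has moves —c→ v4
  v3 = b.(0 + 0 + (0 + 0)) has moves —b→ v5
  v4 = b.0 has moves —b→ v6
  v5 = 0 + 0 + (0 + 0) has moves ∅
  v6 = 0 has moves ∅
Trace ⟨bb⟩ through P, begin at {u0}:
  after b @ step 1: {u2, u3}
  after b @ step 2: {u5}
  ✓ P
Trace ⟨bb⟩ through Q, begin at {v0}:
  after b @ step 1: {v2}
  after b @ step 2: ∅  — Q cannot continue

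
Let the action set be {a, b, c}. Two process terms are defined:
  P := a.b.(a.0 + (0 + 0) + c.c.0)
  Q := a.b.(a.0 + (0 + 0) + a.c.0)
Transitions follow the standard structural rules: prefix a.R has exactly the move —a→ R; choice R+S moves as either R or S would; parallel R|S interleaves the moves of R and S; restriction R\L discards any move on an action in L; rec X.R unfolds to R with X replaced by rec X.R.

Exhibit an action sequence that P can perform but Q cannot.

abc

Reachable graph of P (5 states):
  s0 = a.b.(a.0 + (0 + 0) + c.c.0) → --a--▸ s1
  s1 = b.(a.0 + (0 + 0) + c.c.0) → --b--▸ s2
  s2 = a.0 + (0 + 0) + c.c.0 → --a--▸ s3, --c--▸ s4
  s3 = 0 → stopped
  s4 = c.0 → --c--▸ s3
Reachable graph of Q (5 states):
  t0 = a.b.(a.0 + (0 + 0) + a.c.0) → --a--▸ t1
  t1 = b.(a.0 + (0 + 0) + a.c.0) → --b--▸ t2
  t2 = a.0 + (0 + 0) + a.c.0 → --a--▸ t3, --a--▸ t4
  t3 = 0 → stopped
  t4 = c.0 → --c--▸ t3
Executing abc from P (initial set {s0}):
  after a @ step 1: {s1}
  after b @ step 2: {s2}
  after c @ step 3: {s4}
  P completes σ.
Executing abc from Q (initial set {t0}):
  after a @ step 1: {t1}
  after b @ step 2: {t2}
  after c @ step 3: ∅ (Q stuck)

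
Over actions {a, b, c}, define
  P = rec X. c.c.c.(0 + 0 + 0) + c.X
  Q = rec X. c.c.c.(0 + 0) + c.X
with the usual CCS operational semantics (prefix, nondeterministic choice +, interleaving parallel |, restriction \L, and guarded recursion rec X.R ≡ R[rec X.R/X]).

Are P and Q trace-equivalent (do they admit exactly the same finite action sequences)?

P's transition system — 4 states:
  m0 = rec X. c.c.c.(0 + 0 + 0) + c.X has moves --c--▸ m0, --c--▸ m1
  m1 = c.c.(0 + 0 + 0) has moves --c--▸ m2
  m2 = c.(0 + 0 + 0) has moves --c--▸ m3
  m3 = 0 + 0 + 0 has moves ·
Q's transition system — 4 states:
  n0 = rec X. c.c.c.(0 + 0) + c.X has moves --c--▸ n0, --c--▸ n1
  n1 = c.c.(0 + 0) has moves --c--▸ n2
  n2 = c.(0 + 0) has moves --c--▸ n3
  n3 = 0 + 0 has moves ·
Coarsest stable partition (strong bisimilarity classes):
  B0 = {m0, n0}
  B1 = {m1, n1}
  B2 = {m2, n2}
  B3 = {m3, n3}
m0 ∈ B0, n0 ∈ B0 → same block
Bisimilar ⇒ trace-equivalent.

trace-equivalent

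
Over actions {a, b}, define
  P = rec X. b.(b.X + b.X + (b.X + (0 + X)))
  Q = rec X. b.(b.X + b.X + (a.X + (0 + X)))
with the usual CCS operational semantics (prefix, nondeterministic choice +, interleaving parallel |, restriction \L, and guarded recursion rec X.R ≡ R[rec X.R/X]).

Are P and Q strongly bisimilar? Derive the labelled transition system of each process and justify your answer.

not bisimilar

Reachable graph of P (2 states):
  p0 = rec X. b.(b.X + b.X + (b.X + (0 + X))) → ··b··> p1
  p1 = b.(rec X. b.(b.X + b.X + (b.X + (0 + X)))) + b.(rec X. b.(b.X + b.X + (b.X + (0 + X)))) + (b.(rec X. b.(b.X + b.X + (b.X + (0 + X)))) + (0 + (rec X. b.(b.X + b.X + (b.X + (0 + X)))))) → ··b··> p0, ··b··> p1
Reachable graph of Q (2 states):
  q0 = rec X. b.(b.X + b.X + (a.X + (0 + X))) → ··b··> q1
  q1 = b.(rec X. b.(b.X + b.X + (a.X + (0 + X)))) + b.(rec X. b.(b.X + b.X + (a.X + (0 + X)))) + (a.(rec X. b.(b.X + b.X + (a.X + (0 + X)))) + (0 + (rec X. b.(b.X + b.X + (a.X + (0 + X)))))) → ··a··> q0, ··b··> q0, ··b··> q1
Bisimilarity quotient blocks:
  B0 = {p0, p1}
  B1 = {q0}
  B2 = {q1}
p0 ∈ B0, q0 ∈ B1 → different blocks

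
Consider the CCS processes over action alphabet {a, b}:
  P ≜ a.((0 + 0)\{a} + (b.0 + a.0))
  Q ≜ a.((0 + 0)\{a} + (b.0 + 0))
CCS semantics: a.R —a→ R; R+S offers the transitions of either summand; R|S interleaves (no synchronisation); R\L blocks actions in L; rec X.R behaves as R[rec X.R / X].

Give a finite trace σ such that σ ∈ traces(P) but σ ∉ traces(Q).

LTS(P): 3 reachable states
  u0 = a.((0 + 0)\{a} + (b.0 + a.0)) :: ··a··> u1
  u1 = (0 + 0)\{a} + (b.0 + a.0) :: ··a··> u2, ··b··> u2
  u2 = 0 :: stopped
LTS(Q): 3 reachable states
  v0 = a.((0 + 0)\{a} + (b.0 + 0)) :: ··a··> v1
  v1 = (0 + 0)\{a} + (b.0 + 0) :: ··b··> v2
  v2 = 0 :: stopped
Run σ = ⟨aa⟩ on P: start {u0}
  after a @ step 1: {u1}
  after a @ step 2: {u2}
  — P admits the full trace.
Run σ = ⟨aa⟩ on Q: start {v0}
  after a @ step 1: {v1}
  after a @ step 2: no successor for Q

aa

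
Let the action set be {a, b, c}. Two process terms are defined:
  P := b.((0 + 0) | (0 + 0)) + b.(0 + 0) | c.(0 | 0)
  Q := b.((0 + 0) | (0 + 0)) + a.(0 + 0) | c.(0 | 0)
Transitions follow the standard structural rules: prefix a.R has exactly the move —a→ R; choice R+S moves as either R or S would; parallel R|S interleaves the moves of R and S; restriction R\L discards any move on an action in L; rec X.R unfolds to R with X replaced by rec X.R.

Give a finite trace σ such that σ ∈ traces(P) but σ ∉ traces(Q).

bc

Reachable graph of P (5 states):
  s0 = b.((0 + 0) | (0 + 0)) + b.(0 + 0) | c.(0 | 0) | —b→ s1, —b→ s2, —c→ s3
  s1 = (0 + 0) | (0 + 0) | stopped
  s2 = (0 + 0) | c.(0 | 0) | —c→ s4
  s3 = b.(0 + 0) | (0 | 0) | —b→ s4
  s4 = (0 + 0) | (0 | 0) | stopped
Reachable graph of Q (5 states):
  t0 = b.((0 + 0) | (0 + 0)) + a.(0 + 0) | c.(0 | 0) | —a→ t1, —b→ t2, —c→ t3
  t1 = (0 + 0) | c.(0 | 0) | —c→ t4
  t2 = (0 + 0) | (0 + 0) | stopped
  t3 = a.(0 + 0) | (0 | 0) | —a→ t4
  t4 = (0 + 0) | (0 | 0) | stopped
Executing bc from P (initial set {s0}):
  step 1 (b): {s1, s2}
  step 2 (c): {s4}
  P completes σ.
Executing bc from Q (initial set {t0}):
  step 1 (b): {t2}
  step 2 (c): ∅ (Q stuck)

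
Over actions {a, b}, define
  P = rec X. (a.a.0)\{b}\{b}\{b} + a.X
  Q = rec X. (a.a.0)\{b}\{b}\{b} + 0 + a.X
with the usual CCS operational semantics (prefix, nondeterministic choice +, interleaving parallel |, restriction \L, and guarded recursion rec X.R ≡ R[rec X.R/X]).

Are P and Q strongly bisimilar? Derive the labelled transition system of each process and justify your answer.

LTS(P): 3 reachable states
  s0 = rec X. (a.a.0)\{b}\{b}\{b} + a.X has moves ··a··> s0, ··a··> s1
  s1 = (a.0)\{b}\{b}\{b} has moves ··a··> s2
  s2 = 0\{b}\{b}\{b} has moves (no moves)
LTS(Q): 3 reachable states
  t0 = rec X. (a.a.0)\{b}\{b}\{b} + 0 + a.X has moves ··a··> t0, ··a··> t1
  t1 = (a.0)\{b}\{b}\{b} has moves ··a··> t2
  t2 = 0\{b}\{b}\{b} has moves (no moves)
Coarsest stable partition (strong bisimilarity classes):
  B0 = {s0, t0}
  B1 = {s1, t1}
  B2 = {s2, t2}
s0 ∈ B0, t0 ∈ B0 → same block

P ~ Q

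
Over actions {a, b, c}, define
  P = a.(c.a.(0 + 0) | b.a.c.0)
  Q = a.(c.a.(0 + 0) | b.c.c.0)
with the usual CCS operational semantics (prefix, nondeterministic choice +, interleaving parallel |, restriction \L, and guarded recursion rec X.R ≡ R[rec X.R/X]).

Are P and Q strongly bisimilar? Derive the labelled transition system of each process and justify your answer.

LTS(P): 13 reachable states
  m0 = a.(c.a.(0 + 0) | b.a.c.0) has moves =a=> m1
  m1 = c.a.(0 + 0) | b.a.c.0 has moves =b=> m2, =c=> m3
  m2 = c.a.(0 + 0) | a.c.0 has moves =a=> m4, =c=> m5
  m3 = a.(0 + 0) | b.a.c.0 has moves =a=> m6, =b=> m5
  m4 = c.a.(0 + 0) | c.0 has moves =c=> m7, =c=> m8
  m5 = a.(0 + 0) | a.c.0 has moves =a=> m7, =a=> m9
  m6 = (0 + 0) | b.a.c.0 has moves =b=> m9
  m7 = a.(0 + 0) | c.0 has moves =a=> m10, =c=> m11
  m8 = c.a.(0 + 0) | 0 has moves =c=> m11
  m9 = (0 + 0) | a.c.0 has moves =a=> m10
  m10 = (0 + 0) | c.0 has moves =c=> m12
  m11 = a.(0 + 0) | 0 has moves =a=> m12
  m12 = (0 + 0) | 0 has moves stopped
LTS(Q): 13 reachable states
  n0 = a.(c.a.(0 + 0) | b.c.c.0) has moves =a=> n1
  n1 = c.a.(0 + 0) | b.c.c.0 has moves =b=> n2, =c=> n3
  n2 = c.a.(0 + 0) | c.c.0 has moves =c=> n4, =c=> n5
  n3 = a.(0 + 0) | b.c.c.0 has moves =a=> n6, =b=> n4
  n4 = a.(0 + 0) | c.c.0 has moves =a=> n7, =c=> n8
  n5 = c.a.(0 + 0) | c.0 has moves =c=> n8, =c=> n9
  n6 = (0 + 0) | b.c.c.0 has moves =b=> n7
  n7 = (0 + 0) | c.c.0 has moves =c=> n10
  n8 = a.(0 + 0) | c.0 has moves =a=> n10, =c=> n11
  n9 = c.a.(0 + 0) | 0 has moves =c=> n11
  n10 = (0 + 0) | c.0 has moves =c=> n12
  n11 = a.(0 + 0) | 0 has moves =a=> n12
  n12 = (0 + 0) | 0 has moves stopped
Coarsest stable partition (strong bisimilarity classes):
  B0 = {m0}
  B1 = {m1}
  B2 = {m2}
  B3 = {m4, n5}
  B4 = {m8, n9}
  B5 = {m11, n11}
  B6 = {m12, n12}
  B7 = {m7, n8}
  B8 = {m10, n10}
  B9 = {m5}
  B10 = {m9}
  B11 = {m3}
  B12 = {m6}
  B13 = {n0}
  B14 = {n1}
  B15 = {n2}
  B16 = {n4}
  B17 = {n7}
  B18 = {n3}
  B19 = {n6}
m0 ∈ B0, n0 ∈ B13 → different blocks

not bisimilar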